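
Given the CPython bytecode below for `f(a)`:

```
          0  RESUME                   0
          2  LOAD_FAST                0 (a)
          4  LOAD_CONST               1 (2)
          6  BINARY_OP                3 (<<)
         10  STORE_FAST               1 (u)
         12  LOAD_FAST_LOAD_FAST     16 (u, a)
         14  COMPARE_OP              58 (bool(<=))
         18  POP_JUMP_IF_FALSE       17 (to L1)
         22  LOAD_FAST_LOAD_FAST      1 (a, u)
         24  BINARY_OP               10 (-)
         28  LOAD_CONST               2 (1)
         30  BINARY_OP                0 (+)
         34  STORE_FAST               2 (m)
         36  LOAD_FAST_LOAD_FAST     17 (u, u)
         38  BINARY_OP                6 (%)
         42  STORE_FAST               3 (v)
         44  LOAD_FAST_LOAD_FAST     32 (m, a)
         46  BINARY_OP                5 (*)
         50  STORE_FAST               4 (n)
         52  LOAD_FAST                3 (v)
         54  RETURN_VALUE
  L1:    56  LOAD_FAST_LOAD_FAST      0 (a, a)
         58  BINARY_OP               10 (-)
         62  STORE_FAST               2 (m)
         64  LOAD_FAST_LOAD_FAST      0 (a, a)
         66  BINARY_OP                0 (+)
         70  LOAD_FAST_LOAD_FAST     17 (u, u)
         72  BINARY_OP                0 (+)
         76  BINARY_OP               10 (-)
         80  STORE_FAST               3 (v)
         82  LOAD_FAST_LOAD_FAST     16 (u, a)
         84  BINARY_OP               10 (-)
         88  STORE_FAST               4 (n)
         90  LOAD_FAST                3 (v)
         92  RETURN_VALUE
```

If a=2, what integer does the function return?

-12

LOAD_FAST a → push 2. Stack: [2]
LOAD_CONST → push 2. Stack: [2, 2]
BINARY_OP << → 2 << 2 = 8. Stack: [8]
STORE_FAST u → u=8. Stack: []
LOAD_FAST_LOAD_FAST u,a → push 8,2. Stack: [8, 2]
COMPARE_OP bool(<=) → 8 vs 2 = False. Stack: [False]
POP_JUMP_IF_FALSE → pop False; jump. Stack: []
LOAD_FAST_LOAD_FAST a,a → push 2,2. Stack: [2, 2]
BINARY_OP - → 2 - 2 = 0. Stack: [0]
STORE_FAST m → m=0. Stack: []
LOAD_FAST_LOAD_FAST a,a → push 2,2. Stack: [2, 2]
BINARY_OP + → 2 + 2 = 4. Stack: [4]
LOAD_FAST_LOAD_FAST u,u → push 8,8. Stack: [4, 8, 8]
BINARY_OP + → 8 + 8 = 16. Stack: [4, 16]
BINARY_OP - → 4 - 16 = -12. Stack: [-12]
STORE_FAST v → v=-12. Stack: []
LOAD_FAST_LOAD_FAST u,a → push 8,2. Stack: [8, 2]
BINARY_OP - → 8 - 2 = 6. Stack: [6]
STORE_FAST n → n=6. Stack: []
LOAD_FAST v → push -12. Stack: [-12]
RETURN_VALUE → return -12.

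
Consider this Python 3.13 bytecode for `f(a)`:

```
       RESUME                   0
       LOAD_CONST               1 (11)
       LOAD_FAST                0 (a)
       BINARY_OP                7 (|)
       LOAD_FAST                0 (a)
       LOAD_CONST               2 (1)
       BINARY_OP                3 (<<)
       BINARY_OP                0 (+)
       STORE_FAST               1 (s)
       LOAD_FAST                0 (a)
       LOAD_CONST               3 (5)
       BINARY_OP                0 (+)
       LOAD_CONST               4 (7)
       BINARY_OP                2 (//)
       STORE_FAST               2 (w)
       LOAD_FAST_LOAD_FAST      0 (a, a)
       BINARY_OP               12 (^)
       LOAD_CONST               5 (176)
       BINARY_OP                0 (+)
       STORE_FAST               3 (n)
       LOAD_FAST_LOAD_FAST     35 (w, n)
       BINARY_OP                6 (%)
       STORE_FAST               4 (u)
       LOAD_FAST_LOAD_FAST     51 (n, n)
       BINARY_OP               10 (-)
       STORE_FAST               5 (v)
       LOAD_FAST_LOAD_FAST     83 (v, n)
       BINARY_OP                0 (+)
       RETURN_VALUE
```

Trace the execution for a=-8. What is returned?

LOAD_CONST → push 11. Stack: [11]
LOAD_FAST a → push -8. Stack: [11, -8]
BINARY_OP | → 11 | -8 = -5. Stack: [-5]
LOAD_FAST a → push -8. Stack: [-5, -8]
LOAD_CONST → push 1. Stack: [-5, -8, 1]
BINARY_OP << → -8 << 1 = -16. Stack: [-5, -16]
BINARY_OP + → -5 + -16 = -21. Stack: [-21]
STORE_FAST s → s=-21. Stack: []
LOAD_FAST a → push -8. Stack: [-8]
LOAD_CONST → push 5. Stack: [-8, 5]
BINARY_OP + → -8 + 5 = -3. Stack: [-3]
LOAD_CONST → push 7. Stack: [-3, 7]
BINARY_OP // → -3 // 7 = -1. Stack: [-1]
STORE_FAST w → w=-1. Stack: []
LOAD_FAST_LOAD_FAST a,a → push -8,-8. Stack: [-8, -8]
BINARY_OP ^ → -8 ^ -8 = 0. Stack: [0]
LOAD_CONST → push 176. Stack: [0, 176]
BINARY_OP + → 0 + 176 = 176. Stack: [176]
STORE_FAST n → n=176. Stack: []
LOAD_FAST_LOAD_FAST w,n → push -1,176. Stack: [-1, 176]
BINARY_OP % → -1 % 176 = 175. Stack: [175]
STORE_FAST u → u=175. Stack: []
LOAD_FAST_LOAD_FAST n,n → push 176,176. Stack: [176, 176]
BINARY_OP - → 176 - 176 = 0. Stack: [0]
STORE_FAST v → v=0. Stack: []
LOAD_FAST_LOAD_FAST v,n → push 0,176. Stack: [0, 176]
BINARY_OP + → 0 + 176 = 176. Stack: [176]
RETURN_VALUE → return 176.

176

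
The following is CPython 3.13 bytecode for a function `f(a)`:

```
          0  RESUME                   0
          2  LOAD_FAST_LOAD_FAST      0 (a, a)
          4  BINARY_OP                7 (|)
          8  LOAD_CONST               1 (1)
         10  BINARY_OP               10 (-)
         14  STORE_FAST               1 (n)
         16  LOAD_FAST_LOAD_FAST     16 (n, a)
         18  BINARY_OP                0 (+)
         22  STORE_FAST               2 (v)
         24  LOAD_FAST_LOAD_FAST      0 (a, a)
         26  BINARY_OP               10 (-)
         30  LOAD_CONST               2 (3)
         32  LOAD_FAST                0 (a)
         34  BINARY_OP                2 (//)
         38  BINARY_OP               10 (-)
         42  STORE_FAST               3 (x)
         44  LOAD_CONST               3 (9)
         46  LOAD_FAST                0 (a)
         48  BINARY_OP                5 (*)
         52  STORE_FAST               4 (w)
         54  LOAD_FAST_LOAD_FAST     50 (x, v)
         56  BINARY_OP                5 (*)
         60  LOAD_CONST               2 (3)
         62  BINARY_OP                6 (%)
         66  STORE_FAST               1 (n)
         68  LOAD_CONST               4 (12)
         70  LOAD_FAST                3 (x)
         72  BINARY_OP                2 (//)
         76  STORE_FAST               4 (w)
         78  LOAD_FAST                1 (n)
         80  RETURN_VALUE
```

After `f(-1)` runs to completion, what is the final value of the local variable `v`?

-3

LOAD_FAST_LOAD_FAST a,a → push -1,-1. Stack: [-1, -1]
BINARY_OP | → -1 | -1 = -1. Stack: [-1]
LOAD_CONST → push 1. Stack: [-1, 1]
BINARY_OP - → -1 - 1 = -2. Stack: [-2]
STORE_FAST n → n=-2. Stack: []
LOAD_FAST_LOAD_FAST n,a → push -2,-1. Stack: [-2, -1]
BINARY_OP + → -2 + -1 = -3. Stack: [-3]
STORE_FAST v → v=-3. Stack: []
LOAD_FAST_LOAD_FAST a,a → push -1,-1. Stack: [-1, -1]
BINARY_OP - → -1 - -1 = 0. Stack: [0]
LOAD_CONST → push 3. Stack: [0, 3]
LOAD_FAST a → push -1. Stack: [0, 3, -1]
BINARY_OP // → 3 // -1 = -3. Stack: [0, -3]
BINARY_OP - → 0 - -3 = 3. Stack: [3]
STORE_FAST x → x=3. Stack: []
LOAD_CONST → push 9. Stack: [9]
LOAD_FAST a → push -1. Stack: [9, -1]
BINARY_OP * → 9 * -1 = -9. Stack: [-9]
STORE_FAST w → w=-9. Stack: []
LOAD_FAST_LOAD_FAST x,v → push 3,-3. Stack: [3, -3]
BINARY_OP * → 3 * -3 = -9. Stack: [-9]
LOAD_CONST → push 3. Stack: [-9, 3]
BINARY_OP % → -9 % 3 = 0. Stack: [0]
STORE_FAST n → n=0. Stack: []
LOAD_CONST → push 12. Stack: [12]
LOAD_FAST x → push 3. Stack: [12, 3]
BINARY_OP // → 12 // 3 = 4. Stack: [4]
STORE_FAST w → w=4. Stack: []
LOAD_FAST n → push 0. Stack: [0]
RETURN_VALUE → return 0.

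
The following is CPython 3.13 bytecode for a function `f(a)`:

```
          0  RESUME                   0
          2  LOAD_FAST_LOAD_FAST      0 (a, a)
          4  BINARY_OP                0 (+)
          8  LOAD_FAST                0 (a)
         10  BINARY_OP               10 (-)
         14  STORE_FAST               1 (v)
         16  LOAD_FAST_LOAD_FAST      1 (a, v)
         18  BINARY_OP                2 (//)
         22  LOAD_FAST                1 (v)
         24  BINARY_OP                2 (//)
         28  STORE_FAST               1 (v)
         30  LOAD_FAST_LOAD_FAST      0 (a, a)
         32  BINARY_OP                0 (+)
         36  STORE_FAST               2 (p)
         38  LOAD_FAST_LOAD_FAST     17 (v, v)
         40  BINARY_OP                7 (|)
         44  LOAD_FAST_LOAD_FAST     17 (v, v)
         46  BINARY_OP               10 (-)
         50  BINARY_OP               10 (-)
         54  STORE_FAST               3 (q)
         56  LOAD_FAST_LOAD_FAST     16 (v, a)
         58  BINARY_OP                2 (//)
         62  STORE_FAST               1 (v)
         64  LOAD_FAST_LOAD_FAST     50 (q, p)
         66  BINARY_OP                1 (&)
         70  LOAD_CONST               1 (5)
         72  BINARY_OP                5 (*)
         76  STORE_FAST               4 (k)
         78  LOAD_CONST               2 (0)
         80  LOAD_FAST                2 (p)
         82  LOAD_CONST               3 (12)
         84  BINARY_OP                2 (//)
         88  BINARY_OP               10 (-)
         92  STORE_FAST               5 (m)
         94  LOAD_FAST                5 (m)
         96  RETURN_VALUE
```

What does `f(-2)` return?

1

LOAD_FAST_LOAD_FAST a,a → push -2,-2. Stack: [-2, -2]
BINARY_OP + → -2 + -2 = -4. Stack: [-4]
LOAD_FAST a → push -2. Stack: [-4, -2]
BINARY_OP - → -4 - -2 = -2. Stack: [-2]
STORE_FAST v → v=-2. Stack: []
LOAD_FAST_LOAD_FAST a,v → push -2,-2. Stack: [-2, -2]
BINARY_OP // → -2 // -2 = 1. Stack: [1]
LOAD_FAST v → push -2. Stack: [1, -2]
BINARY_OP // → 1 // -2 = -1. Stack: [-1]
STORE_FAST v → v=-1. Stack: []
LOAD_FAST_LOAD_FAST a,a → push -2,-2. Stack: [-2, -2]
BINARY_OP + → -2 + -2 = -4. Stack: [-4]
STORE_FAST p → p=-4. Stack: []
LOAD_FAST_LOAD_FAST v,v → push -1,-1. Stack: [-1, -1]
BINARY_OP | → -1 | -1 = -1. Stack: [-1]
LOAD_FAST_LOAD_FAST v,v → push -1,-1. Stack: [-1, -1, -1]
BINARY_OP - → -1 - -1 = 0. Stack: [-1, 0]
BINARY_OP - → -1 - 0 = -1. Stack: [-1]
STORE_FAST q → q=-1. Stack: []
LOAD_FAST_LOAD_FAST v,a → push -1,-2. Stack: [-1, -2]
BINARY_OP // → -1 // -2 = 0. Stack: [0]
STORE_FAST v → v=0. Stack: []
LOAD_FAST_LOAD_FAST q,p → push -1,-4. Stack: [-1, -4]
BINARY_OP & → -1 & -4 = -4. Stack: [-4]
LOAD_CONST → push 5. Stack: [-4, 5]
BINARY_OP * → -4 * 5 = -20. Stack: [-20]
STORE_FAST k → k=-20. Stack: []
LOAD_CONST → push 0. Stack: [0]
LOAD_FAST p → push -4. Stack: [0, -4]
LOAD_CONST → push 12. Stack: [0, -4, 12]
BINARY_OP // → -4 // 12 = -1. Stack: [0, -1]
BINARY_OP - → 0 - -1 = 1. Stack: [1]
STORE_FAST m → m=1. Stack: []
LOAD_FAST m → push 1. Stack: [1]
RETURN_VALUE → return 1.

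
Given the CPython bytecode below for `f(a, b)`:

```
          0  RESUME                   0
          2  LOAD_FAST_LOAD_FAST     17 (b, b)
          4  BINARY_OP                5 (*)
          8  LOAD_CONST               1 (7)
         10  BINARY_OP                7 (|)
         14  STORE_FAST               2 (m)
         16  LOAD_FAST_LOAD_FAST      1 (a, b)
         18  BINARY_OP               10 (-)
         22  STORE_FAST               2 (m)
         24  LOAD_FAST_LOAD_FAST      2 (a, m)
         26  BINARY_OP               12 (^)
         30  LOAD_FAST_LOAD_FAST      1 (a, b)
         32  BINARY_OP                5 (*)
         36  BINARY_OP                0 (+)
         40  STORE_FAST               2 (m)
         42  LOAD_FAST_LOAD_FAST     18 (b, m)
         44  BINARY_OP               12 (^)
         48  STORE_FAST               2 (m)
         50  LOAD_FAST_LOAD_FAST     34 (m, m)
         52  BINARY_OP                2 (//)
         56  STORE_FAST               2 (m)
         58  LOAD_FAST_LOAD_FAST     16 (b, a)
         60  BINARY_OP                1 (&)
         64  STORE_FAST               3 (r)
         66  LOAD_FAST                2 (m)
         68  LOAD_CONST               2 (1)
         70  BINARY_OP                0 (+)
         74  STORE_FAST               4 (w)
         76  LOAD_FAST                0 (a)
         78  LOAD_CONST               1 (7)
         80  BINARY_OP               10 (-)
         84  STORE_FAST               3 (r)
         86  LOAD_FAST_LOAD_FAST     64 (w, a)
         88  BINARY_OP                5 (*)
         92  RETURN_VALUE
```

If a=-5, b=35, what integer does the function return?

-10

LOAD_FAST_LOAD_FAST b,b → push 35,35. Stack: [35, 35]
BINARY_OP * → 35 * 35 = 1225. Stack: [1225]
LOAD_CONST → push 7. Stack: [1225, 7]
BINARY_OP | → 1225 | 7 = 1231. Stack: [1231]
STORE_FAST m → m=1231. Stack: []
LOAD_FAST_LOAD_FAST a,b → push -5,35. Stack: [-5, 35]
BINARY_OP - → -5 - 35 = -40. Stack: [-40]
STORE_FAST m → m=-40. Stack: []
LOAD_FAST_LOAD_FAST a,m → push -5,-40. Stack: [-5, -40]
BINARY_OP ^ → -5 ^ -40 = 35. Stack: [35]
LOAD_FAST_LOAD_FAST a,b → push -5,35. Stack: [35, -5, 35]
BINARY_OP * → -5 * 35 = -175. Stack: [35, -175]
BINARY_OP + → 35 + -175 = -140. Stack: [-140]
STORE_FAST m → m=-140. Stack: []
LOAD_FAST_LOAD_FAST b,m → push 35,-140. Stack: [35, -140]
BINARY_OP ^ → 35 ^ -140 = -169. Stack: [-169]
STORE_FAST m → m=-169. Stack: []
LOAD_FAST_LOAD_FAST m,m → push -169,-169. Stack: [-169, -169]
BINARY_OP // → -169 // -169 = 1. Stack: [1]
STORE_FAST m → m=1. Stack: []
LOAD_FAST_LOAD_FAST b,a → push 35,-5. Stack: [35, -5]
BINARY_OP & → 35 & -5 = 35. Stack: [35]
STORE_FAST r → r=35. Stack: []
LOAD_FAST m → push 1. Stack: [1]
LOAD_CONST → push 1. Stack: [1, 1]
BINARY_OP + → 1 + 1 = 2. Stack: [2]
STORE_FAST w → w=2. Stack: []
LOAD_FAST a → push -5. Stack: [-5]
LOAD_CONST → push 7. Stack: [-5, 7]
BINARY_OP - → -5 - 7 = -12. Stack: [-12]
STORE_FAST r → r=-12. Stack: []
LOAD_FAST_LOAD_FAST w,a → push 2,-5. Stack: [2, -5]
BINARY_OP * → 2 * -5 = -10. Stack: [-10]
RETURN_VALUE → return -10.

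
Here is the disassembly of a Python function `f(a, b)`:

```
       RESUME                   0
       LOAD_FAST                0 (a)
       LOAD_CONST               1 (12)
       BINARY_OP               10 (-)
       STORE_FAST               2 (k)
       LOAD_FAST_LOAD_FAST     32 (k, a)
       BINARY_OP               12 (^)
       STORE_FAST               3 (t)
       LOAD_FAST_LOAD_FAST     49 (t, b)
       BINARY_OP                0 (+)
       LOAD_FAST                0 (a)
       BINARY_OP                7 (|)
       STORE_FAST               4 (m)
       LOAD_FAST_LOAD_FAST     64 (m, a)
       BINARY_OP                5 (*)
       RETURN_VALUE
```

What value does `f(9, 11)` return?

-9

LOAD_FAST a → push 9. Stack: [9]
LOAD_CONST → push 12. Stack: [9, 12]
BINARY_OP - → 9 - 12 = -3. Stack: [-3]
STORE_FAST k → k=-3. Stack: []
LOAD_FAST_LOAD_FAST k,a → push -3,9. Stack: [-3, 9]
BINARY_OP ^ → -3 ^ 9 = -12. Stack: [-12]
STORE_FAST t → t=-12. Stack: []
LOAD_FAST_LOAD_FAST t,b → push -12,11. Stack: [-12, 11]
BINARY_OP + → -12 + 11 = -1. Stack: [-1]
LOAD_FAST a → push 9. Stack: [-1, 9]
BINARY_OP | → -1 | 9 = -1. Stack: [-1]
STORE_FAST m → m=-1. Stack: []
LOAD_FAST_LOAD_FAST m,a → push -1,9. Stack: [-1, 9]
BINARY_OP * → -1 * 9 = -9. Stack: [-9]
RETURN_VALUE → return -9.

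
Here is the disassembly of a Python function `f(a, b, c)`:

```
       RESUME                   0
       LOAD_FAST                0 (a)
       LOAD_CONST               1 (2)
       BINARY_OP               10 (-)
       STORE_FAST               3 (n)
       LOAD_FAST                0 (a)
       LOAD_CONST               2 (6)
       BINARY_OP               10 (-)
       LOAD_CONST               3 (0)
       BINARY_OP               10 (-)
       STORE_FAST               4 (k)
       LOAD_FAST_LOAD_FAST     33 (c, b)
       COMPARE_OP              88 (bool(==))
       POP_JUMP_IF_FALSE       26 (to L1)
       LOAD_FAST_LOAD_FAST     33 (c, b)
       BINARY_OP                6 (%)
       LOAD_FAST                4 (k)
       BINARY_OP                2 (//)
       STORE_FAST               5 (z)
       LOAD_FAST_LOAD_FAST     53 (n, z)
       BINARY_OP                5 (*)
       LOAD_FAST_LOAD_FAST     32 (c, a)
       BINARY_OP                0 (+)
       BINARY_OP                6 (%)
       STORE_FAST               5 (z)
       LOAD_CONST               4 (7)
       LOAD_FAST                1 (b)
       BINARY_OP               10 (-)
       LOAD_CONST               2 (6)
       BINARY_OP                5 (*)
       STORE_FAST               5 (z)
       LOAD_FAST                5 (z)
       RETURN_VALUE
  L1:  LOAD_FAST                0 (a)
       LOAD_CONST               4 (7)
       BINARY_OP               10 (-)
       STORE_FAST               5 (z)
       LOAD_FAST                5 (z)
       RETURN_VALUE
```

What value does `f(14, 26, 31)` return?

7

LOAD_FAST a → push 14. Stack: [14]
LOAD_CONST → push 2. Stack: [14, 2]
BINARY_OP - → 14 - 2 = 12. Stack: [12]
STORE_FAST n → n=12. Stack: []
LOAD_FAST a → push 14. Stack: [14]
LOAD_CONST → push 6. Stack: [14, 6]
BINARY_OP - → 14 - 6 = 8. Stack: [8]
LOAD_CONST → push 0. Stack: [8, 0]
BINARY_OP - → 8 - 0 = 8. Stack: [8]
STORE_FAST k → k=8. Stack: []
LOAD_FAST_LOAD_FAST c,b → push 31,26. Stack: [31, 26]
COMPARE_OP bool(==) → 31 vs 26 = False. Stack: [False]
POP_JUMP_IF_FALSE → pop False; jump. Stack: []
LOAD_FAST a → push 14. Stack: [14]
LOAD_CONST → push 7. Stack: [14, 7]
BINARY_OP - → 14 - 7 = 7. Stack: [7]
STORE_FAST z → z=7. Stack: []
LOAD_FAST z → push 7. Stack: [7]
RETURN_VALUE → return 7.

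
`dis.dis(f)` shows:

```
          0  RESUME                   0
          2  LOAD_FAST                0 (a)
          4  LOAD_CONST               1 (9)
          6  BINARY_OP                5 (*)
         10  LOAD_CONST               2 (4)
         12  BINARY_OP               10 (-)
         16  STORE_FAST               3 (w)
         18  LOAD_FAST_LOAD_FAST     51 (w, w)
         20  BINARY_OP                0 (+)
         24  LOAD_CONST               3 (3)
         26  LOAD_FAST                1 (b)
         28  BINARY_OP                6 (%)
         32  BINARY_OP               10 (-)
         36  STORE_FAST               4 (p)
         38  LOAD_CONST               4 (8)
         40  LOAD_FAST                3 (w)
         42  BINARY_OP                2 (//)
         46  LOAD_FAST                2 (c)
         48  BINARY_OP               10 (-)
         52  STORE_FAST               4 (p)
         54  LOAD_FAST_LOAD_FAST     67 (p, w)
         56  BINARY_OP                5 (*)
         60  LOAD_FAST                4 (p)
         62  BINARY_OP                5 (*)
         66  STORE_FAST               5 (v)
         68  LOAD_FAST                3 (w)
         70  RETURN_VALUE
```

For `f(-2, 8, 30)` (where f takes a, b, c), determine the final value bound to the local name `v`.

LOAD_FAST a → push -2. Stack: [-2]
LOAD_CONST → push 9. Stack: [-2, 9]
BINARY_OP * → -2 * 9 = -18. Stack: [-18]
LOAD_CONST → push 4. Stack: [-18, 4]
BINARY_OP - → -18 - 4 = -22. Stack: [-22]
STORE_FAST w → w=-22. Stack: []
LOAD_FAST_LOAD_FAST w,w → push -22,-22. Stack: [-22, -22]
BINARY_OP + → -22 + -22 = -44. Stack: [-44]
LOAD_CONST → push 3. Stack: [-44, 3]
LOAD_FAST b → push 8. Stack: [-44, 3, 8]
BINARY_OP % → 3 % 8 = 3. Stack: [-44, 3]
BINARY_OP - → -44 - 3 = -47. Stack: [-47]
STORE_FAST p → p=-47. Stack: []
LOAD_CONST → push 8. Stack: [8]
LOAD_FAST w → push -22. Stack: [8, -22]
BINARY_OP // → 8 // -22 = -1. Stack: [-1]
LOAD_FAST c → push 30. Stack: [-1, 30]
BINARY_OP - → -1 - 30 = -31. Stack: [-31]
STORE_FAST p → p=-31. Stack: []
LOAD_FAST_LOAD_FAST p,w → push -31,-22. Stack: [-31, -22]
BINARY_OP * → -31 * -22 = 682. Stack: [682]
LOAD_FAST p → push -31. Stack: [682, -31]
BINARY_OP * → 682 * -31 = -21142. Stack: [-21142]
STORE_FAST v → v=-21142. Stack: []
LOAD_FAST w → push -22. Stack: [-22]
RETURN_VALUE → return -22.

-21142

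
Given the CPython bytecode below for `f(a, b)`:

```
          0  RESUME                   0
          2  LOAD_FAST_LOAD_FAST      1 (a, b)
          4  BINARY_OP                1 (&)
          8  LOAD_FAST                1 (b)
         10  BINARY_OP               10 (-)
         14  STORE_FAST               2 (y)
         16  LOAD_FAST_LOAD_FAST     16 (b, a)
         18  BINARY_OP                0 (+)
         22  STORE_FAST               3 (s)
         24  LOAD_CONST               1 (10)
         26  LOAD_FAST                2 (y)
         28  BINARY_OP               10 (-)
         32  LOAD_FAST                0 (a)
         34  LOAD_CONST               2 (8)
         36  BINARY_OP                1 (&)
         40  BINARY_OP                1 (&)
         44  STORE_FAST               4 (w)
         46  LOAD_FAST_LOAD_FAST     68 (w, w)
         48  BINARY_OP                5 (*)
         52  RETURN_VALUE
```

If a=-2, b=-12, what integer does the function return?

LOAD_FAST_LOAD_FAST a,b → push -2,-12. Stack: [-2, -12]
BINARY_OP & → -2 & -12 = -12. Stack: [-12]
LOAD_FAST b → push -12. Stack: [-12, -12]
BINARY_OP - → -12 - -12 = 0. Stack: [0]
STORE_FAST y → y=0. Stack: []
LOAD_FAST_LOAD_FAST b,a → push -12,-2. Stack: [-12, -2]
BINARY_OP + → -12 + -2 = -14. Stack: [-14]
STORE_FAST s → s=-14. Stack: []
LOAD_CONST → push 10. Stack: [10]
LOAD_FAST y → push 0. Stack: [10, 0]
BINARY_OP - → 10 - 0 = 10. Stack: [10]
LOAD_FAST a → push -2. Stack: [10, -2]
LOAD_CONST → push 8. Stack: [10, -2, 8]
BINARY_OP & → -2 & 8 = 8. Stack: [10, 8]
BINARY_OP & → 10 & 8 = 8. Stack: [8]
STORE_FAST w → w=8. Stack: []
LOAD_FAST_LOAD_FAST w,w → push 8,8. Stack: [8, 8]
BINARY_OP * → 8 * 8 = 64. Stack: [64]
RETURN_VALUE → return 64.

64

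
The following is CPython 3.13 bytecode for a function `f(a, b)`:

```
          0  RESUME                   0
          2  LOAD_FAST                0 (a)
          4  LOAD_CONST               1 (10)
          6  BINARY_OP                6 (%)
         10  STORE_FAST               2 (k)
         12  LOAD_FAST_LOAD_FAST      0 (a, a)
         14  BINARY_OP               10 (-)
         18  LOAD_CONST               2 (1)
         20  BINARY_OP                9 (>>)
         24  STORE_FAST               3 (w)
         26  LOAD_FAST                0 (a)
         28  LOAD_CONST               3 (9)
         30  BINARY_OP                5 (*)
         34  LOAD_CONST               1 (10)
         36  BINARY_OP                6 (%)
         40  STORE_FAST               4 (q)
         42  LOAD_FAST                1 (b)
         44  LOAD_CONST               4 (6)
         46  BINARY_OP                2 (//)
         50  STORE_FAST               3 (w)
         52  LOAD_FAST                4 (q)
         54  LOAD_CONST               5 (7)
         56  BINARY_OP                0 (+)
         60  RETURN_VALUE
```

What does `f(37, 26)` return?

10

LOAD_FAST a → push 37. Stack: [37]
LOAD_CONST → push 10. Stack: [37, 10]
BINARY_OP % → 37 % 10 = 7. Stack: [7]
STORE_FAST k → k=7. Stack: []
LOAD_FAST_LOAD_FAST a,a → push 37,37. Stack: [37, 37]
BINARY_OP - → 37 - 37 = 0. Stack: [0]
LOAD_CONST → push 1. Stack: [0, 1]
BINARY_OP >> → 0 >> 1 = 0. Stack: [0]
STORE_FAST w → w=0. Stack: []
LOAD_FAST a → push 37. Stack: [37]
LOAD_CONST → push 9. Stack: [37, 9]
BINARY_OP * → 37 * 9 = 333. Stack: [333]
LOAD_CONST → push 10. Stack: [333, 10]
BINARY_OP % → 333 % 10 = 3. Stack: [3]
STORE_FAST q → q=3. Stack: []
LOAD_FAST b → push 26. Stack: [26]
LOAD_CONST → push 6. Stack: [26, 6]
BINARY_OP // → 26 // 6 = 4. Stack: [4]
STORE_FAST w → w=4. Stack: []
LOAD_FAST q → push 3. Stack: [3]
LOAD_CONST → push 7. Stack: [3, 7]
BINARY_OP + → 3 + 7 = 10. Stack: [10]
RETURN_VALUE → return 10.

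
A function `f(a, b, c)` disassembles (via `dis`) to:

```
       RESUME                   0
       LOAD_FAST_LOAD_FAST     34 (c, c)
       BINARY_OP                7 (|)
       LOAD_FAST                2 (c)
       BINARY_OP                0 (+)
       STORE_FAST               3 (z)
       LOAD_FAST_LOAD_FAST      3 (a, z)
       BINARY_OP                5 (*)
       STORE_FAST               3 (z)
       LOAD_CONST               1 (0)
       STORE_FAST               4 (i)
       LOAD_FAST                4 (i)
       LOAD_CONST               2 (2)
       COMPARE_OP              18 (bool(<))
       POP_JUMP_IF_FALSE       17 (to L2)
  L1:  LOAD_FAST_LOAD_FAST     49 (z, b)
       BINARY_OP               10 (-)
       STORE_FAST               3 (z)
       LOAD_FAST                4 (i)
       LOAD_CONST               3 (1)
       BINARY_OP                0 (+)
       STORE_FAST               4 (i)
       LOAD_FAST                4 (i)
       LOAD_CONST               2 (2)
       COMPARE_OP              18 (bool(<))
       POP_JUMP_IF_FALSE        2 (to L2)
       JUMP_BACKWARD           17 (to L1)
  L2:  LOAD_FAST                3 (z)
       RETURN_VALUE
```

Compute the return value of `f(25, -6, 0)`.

LOAD_FAST_LOAD_FAST c,c → push 0,0. Stack: [0, 0]
BINARY_OP | → 0 | 0 = 0. Stack: [0]
LOAD_FAST c → push 0. Stack: [0, 0]
BINARY_OP + → 0 + 0 = 0. Stack: [0]
STORE_FAST z → z=0. Stack: []
LOAD_FAST_LOAD_FAST a,z → push 25,0. Stack: [25, 0]
BINARY_OP * → 25 * 0 = 0. Stack: [0]
STORE_FAST z → z=0. Stack: []
LOAD_CONST → push 0. Stack: [0]
STORE_FAST i → i=0. Stack: []
LOAD_FAST i → push 0. Stack: [0]
LOAD_CONST → push 2. Stack: [0, 2]
COMPARE_OP bool(<) → 0 vs 2 = True. Stack: [True]
POP_JUMP_IF_FALSE → pop True; no jump. Stack: []
LOAD_FAST_LOAD_FAST z,b → push 0,-6. Stack: [0, -6]
BINARY_OP - → 0 - -6 = 6. Stack: [6]
STORE_FAST z → z=6. Stack: []
LOAD_FAST i → push 0. Stack: [0]
LOAD_CONST → push 1. Stack: [0, 1]
BINARY_OP + → 0 + 1 = 1. Stack: [1]
STORE_FAST i → i=1. Stack: []
LOAD_FAST i → push 1. Stack: [1]
LOAD_CONST → push 2. Stack: [1, 2]
COMPARE_OP bool(<) → 1 vs 2 = True. Stack: [True]
POP_JUMP_IF_FALSE → pop True; no jump. Stack: []
LOAD_FAST_LOAD_FAST z,b → push 6,-6. Stack: [6, -6]
BINARY_OP - → 6 - -6 = 12. Stack: [12]
STORE_FAST z → z=12. Stack: []
LOAD_FAST i → push 1. Stack: [1]
LOAD_CONST → push 1. Stack: [1, 1]
BINARY_OP + → 1 + 1 = 2. Stack: [2]
STORE_FAST i → i=2. Stack: []
LOAD_FAST i → push 2. Stack: [2]
LOAD_CONST → push 2. Stack: [2, 2]
COMPARE_OP bool(<) → 2 vs 2 = False. Stack: [False]
POP_JUMP_IF_FALSE → pop False; jump. Stack: []
LOAD_FAST z → push 12. Stack: [12]
RETURN_VALUE → return 12.

12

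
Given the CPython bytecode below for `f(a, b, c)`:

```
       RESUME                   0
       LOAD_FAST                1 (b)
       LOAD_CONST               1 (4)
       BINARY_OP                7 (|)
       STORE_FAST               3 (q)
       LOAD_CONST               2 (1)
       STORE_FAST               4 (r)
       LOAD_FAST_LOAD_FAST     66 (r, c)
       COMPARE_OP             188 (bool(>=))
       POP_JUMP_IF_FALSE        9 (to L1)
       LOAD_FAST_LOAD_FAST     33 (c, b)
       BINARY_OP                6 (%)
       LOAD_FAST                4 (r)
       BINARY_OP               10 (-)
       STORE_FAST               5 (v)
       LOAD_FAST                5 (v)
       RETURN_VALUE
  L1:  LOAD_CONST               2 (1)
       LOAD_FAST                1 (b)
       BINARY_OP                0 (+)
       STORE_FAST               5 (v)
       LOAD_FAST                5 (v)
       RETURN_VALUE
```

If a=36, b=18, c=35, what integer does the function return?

19

LOAD_FAST b → push 18. Stack: [18]
LOAD_CONST → push 4. Stack: [18, 4]
BINARY_OP | → 18 | 4 = 22. Stack: [22]
STORE_FAST q → q=22. Stack: []
LOAD_CONST → push 1. Stack: [1]
STORE_FAST r → r=1. Stack: []
LOAD_FAST_LOAD_FAST r,c → push 1,35. Stack: [1, 35]
COMPARE_OP bool(>=) → 1 vs 35 = False. Stack: [False]
POP_JUMP_IF_FALSE → pop False; jump. Stack: []
LOAD_CONST → push 1. Stack: [1]
LOAD_FAST b → push 18. Stack: [1, 18]
BINARY_OP + → 1 + 18 = 19. Stack: [19]
STORE_FAST v → v=19. Stack: []
LOAD_FAST v → push 19. Stack: [19]
RETURN_VALUE → return 19.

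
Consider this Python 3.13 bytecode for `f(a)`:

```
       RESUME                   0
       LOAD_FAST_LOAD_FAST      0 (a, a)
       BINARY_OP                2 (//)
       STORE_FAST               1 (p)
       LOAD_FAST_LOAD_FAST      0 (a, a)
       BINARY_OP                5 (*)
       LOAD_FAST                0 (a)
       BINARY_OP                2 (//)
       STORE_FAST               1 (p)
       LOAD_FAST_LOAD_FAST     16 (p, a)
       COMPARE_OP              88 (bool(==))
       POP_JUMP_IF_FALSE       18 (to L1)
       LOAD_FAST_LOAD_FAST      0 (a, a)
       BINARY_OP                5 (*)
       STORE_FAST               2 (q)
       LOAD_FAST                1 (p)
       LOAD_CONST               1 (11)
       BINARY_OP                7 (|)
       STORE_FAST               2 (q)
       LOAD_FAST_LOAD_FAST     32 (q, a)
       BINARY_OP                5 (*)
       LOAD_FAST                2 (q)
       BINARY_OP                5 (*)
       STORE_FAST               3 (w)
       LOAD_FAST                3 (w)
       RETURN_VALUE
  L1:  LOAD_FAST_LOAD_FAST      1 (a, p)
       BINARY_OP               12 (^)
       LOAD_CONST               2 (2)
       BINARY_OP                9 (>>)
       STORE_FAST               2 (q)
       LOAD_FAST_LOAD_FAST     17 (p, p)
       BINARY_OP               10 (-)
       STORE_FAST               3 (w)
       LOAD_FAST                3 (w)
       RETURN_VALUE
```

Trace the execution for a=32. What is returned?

59168

LOAD_FAST_LOAD_FAST a,a → push 32,32. Stack: [32, 32]
BINARY_OP // → 32 // 32 = 1. Stack: [1]
STORE_FAST p → p=1. Stack: []
LOAD_FAST_LOAD_FAST a,a → push 32,32. Stack: [32, 32]
BINARY_OP * → 32 * 32 = 1024. Stack: [1024]
LOAD_FAST a → push 32. Stack: [1024, 32]
BINARY_OP // → 1024 // 32 = 32. Stack: [32]
STORE_FAST p → p=32. Stack: []
LOAD_FAST_LOAD_FAST p,a → push 32,32. Stack: [32, 32]
COMPARE_OP bool(==) → 32 vs 32 = True. Stack: [True]
POP_JUMP_IF_FALSE → pop True; no jump. Stack: []
LOAD_FAST_LOAD_FAST a,a → push 32,32. Stack: [32, 32]
BINARY_OP * → 32 * 32 = 1024. Stack: [1024]
STORE_FAST q → q=1024. Stack: []
LOAD_FAST p → push 32. Stack: [32]
LOAD_CONST → push 11. Stack: [32, 11]
BINARY_OP | → 32 | 11 = 43. Stack: [43]
STORE_FAST q → q=43. Stack: []
LOAD_FAST_LOAD_FAST q,a → push 43,32. Stack: [43, 32]
BINARY_OP * → 43 * 32 = 1376. Stack: [1376]
LOAD_FAST q → push 43. Stack: [1376, 43]
BINARY_OP * → 1376 * 43 = 59168. Stack: [59168]
STORE_FAST w → w=59168. Stack: []
LOAD_FAST w → push 59168. Stack: [59168]
RETURN_VALUE → return 59168.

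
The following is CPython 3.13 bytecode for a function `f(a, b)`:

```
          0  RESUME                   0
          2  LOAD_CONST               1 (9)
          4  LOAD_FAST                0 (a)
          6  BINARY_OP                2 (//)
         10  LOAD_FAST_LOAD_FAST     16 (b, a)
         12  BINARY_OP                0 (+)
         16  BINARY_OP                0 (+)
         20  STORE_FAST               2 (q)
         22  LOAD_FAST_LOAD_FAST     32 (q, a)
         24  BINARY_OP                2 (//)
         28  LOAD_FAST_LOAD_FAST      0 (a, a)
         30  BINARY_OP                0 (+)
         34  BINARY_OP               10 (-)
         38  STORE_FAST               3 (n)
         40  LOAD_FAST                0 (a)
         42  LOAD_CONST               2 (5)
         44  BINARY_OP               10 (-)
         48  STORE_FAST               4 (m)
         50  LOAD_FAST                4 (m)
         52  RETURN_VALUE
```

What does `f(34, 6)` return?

29

LOAD_CONST → push 9. Stack: [9]
LOAD_FAST a → push 34. Stack: [9, 34]
BINARY_OP // → 9 // 34 = 0. Stack: [0]
LOAD_FAST_LOAD_FAST b,a → push 6,34. Stack: [0, 6, 34]
BINARY_OP + → 6 + 34 = 40. Stack: [0, 40]
BINARY_OP + → 0 + 40 = 40. Stack: [40]
STORE_FAST q → q=40. Stack: []
LOAD_FAST_LOAD_FAST q,a → push 40,34. Stack: [40, 34]
BINARY_OP // → 40 // 34 = 1. Stack: [1]
LOAD_FAST_LOAD_FAST a,a → push 34,34. Stack: [1, 34, 34]
BINARY_OP + → 34 + 34 = 68. Stack: [1, 68]
BINARY_OP - → 1 - 68 = -67. Stack: [-67]
STORE_FAST n → n=-67. Stack: []
LOAD_FAST a → push 34. Stack: [34]
LOAD_CONST → push 5. Stack: [34, 5]
BINARY_OP - → 34 - 5 = 29. Stack: [29]
STORE_FAST m → m=29. Stack: []
LOAD_FAST m → push 29. Stack: [29]
RETURN_VALUE → return 29.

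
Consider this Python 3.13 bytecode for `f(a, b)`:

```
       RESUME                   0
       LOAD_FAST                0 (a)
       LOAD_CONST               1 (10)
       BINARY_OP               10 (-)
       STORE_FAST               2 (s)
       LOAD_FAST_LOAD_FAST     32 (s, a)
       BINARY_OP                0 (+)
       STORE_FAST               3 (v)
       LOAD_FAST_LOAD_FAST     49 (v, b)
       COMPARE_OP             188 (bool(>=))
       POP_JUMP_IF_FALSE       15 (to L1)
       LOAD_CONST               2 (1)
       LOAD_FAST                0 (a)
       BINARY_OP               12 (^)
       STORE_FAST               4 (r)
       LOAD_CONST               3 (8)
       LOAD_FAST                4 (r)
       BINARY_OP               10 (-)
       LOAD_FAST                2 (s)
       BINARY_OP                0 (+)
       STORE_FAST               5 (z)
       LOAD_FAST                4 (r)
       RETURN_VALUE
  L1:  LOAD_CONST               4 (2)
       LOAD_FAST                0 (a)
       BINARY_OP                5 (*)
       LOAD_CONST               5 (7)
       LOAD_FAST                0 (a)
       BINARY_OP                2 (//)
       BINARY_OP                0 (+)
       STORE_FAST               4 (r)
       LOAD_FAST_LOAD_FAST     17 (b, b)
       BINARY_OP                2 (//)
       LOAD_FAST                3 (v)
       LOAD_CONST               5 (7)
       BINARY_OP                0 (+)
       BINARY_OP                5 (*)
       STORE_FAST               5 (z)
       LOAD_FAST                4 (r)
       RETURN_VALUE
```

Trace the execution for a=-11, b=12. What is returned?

LOAD_FAST a → push -11. Stack: [-11]
LOAD_CONST → push 10. Stack: [-11, 10]
BINARY_OP - → -11 - 10 = -21. Stack: [-21]
STORE_FAST s → s=-21. Stack: []
LOAD_FAST_LOAD_FAST s,a → push -21,-11. Stack: [-21, -11]
BINARY_OP + → -21 + -11 = -32. Stack: [-32]
STORE_FAST v → v=-32. Stack: []
LOAD_FAST_LOAD_FAST v,b → push -32,12. Stack: [-32, 12]
COMPARE_OP bool(>=) → -32 vs 12 = False. Stack: [False]
POP_JUMP_IF_FALSE → pop False; jump. Stack: []
LOAD_CONST → push 2. Stack: [2]
LOAD_FAST a → push -11. Stack: [2, -11]
BINARY_OP * → 2 * -11 = -22. Stack: [-22]
LOAD_CONST → push 7. Stack: [-22, 7]
LOAD_FAST a → push -11. Stack: [-22, 7, -11]
BINARY_OP // → 7 // -11 = -1. Stack: [-22, -1]
BINARY_OP + → -22 + -1 = -23. Stack: [-23]
STORE_FAST r → r=-23. Stack: []
LOAD_FAST_LOAD_FAST b,b → push 12,12. Stack: [12, 12]
BINARY_OP // → 12 // 12 = 1. Stack: [1]
LOAD_FAST v → push -32. Stack: [1, -32]
LOAD_CONST → push 7. Stack: [1, -32, 7]
BINARY_OP + → -32 + 7 = -25. Stack: [1, -25]
BINARY_OP * → 1 * -25 = -25. Stack: [-25]
STORE_FAST z → z=-25. Stack: []
LOAD_FAST r → push -23. Stack: [-23]
RETURN_VALUE → return -23.

-23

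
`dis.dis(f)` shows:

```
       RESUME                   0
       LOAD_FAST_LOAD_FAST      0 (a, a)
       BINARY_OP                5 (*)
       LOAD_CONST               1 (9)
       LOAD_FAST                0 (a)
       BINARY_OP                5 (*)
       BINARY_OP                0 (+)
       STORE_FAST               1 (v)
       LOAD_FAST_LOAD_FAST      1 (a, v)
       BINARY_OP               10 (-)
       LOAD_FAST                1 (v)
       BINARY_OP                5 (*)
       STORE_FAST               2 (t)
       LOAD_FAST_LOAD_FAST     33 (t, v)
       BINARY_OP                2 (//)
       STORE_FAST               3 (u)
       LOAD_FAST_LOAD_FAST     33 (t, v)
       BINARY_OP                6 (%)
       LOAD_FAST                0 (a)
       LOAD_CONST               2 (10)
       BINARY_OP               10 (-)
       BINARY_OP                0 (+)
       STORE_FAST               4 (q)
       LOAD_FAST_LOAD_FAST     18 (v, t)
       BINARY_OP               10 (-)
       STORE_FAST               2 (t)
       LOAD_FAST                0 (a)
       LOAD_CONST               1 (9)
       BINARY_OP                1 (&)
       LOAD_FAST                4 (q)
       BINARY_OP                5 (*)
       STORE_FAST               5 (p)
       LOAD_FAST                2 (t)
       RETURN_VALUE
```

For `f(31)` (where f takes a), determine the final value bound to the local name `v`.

1240

LOAD_FAST_LOAD_FAST a,a → push 31,31. Stack: [31, 31]
BINARY_OP * → 31 * 31 = 961. Stack: [961]
LOAD_CONST → push 9. Stack: [961, 9]
LOAD_FAST a → push 31. Stack: [961, 9, 31]
BINARY_OP * → 9 * 31 = 279. Stack: [961, 279]
BINARY_OP + → 961 + 279 = 1240. Stack: [1240]
STORE_FAST v → v=1240. Stack: []
LOAD_FAST_LOAD_FAST a,v → push 31,1240. Stack: [31, 1240]
BINARY_OP - → 31 - 1240 = -1209. Stack: [-1209]
LOAD_FAST v → push 1240. Stack: [-1209, 1240]
BINARY_OP * → -1209 * 1240 = -1499160. Stack: [-1499160]
STORE_FAST t → t=-1499160. Stack: []
LOAD_FAST_LOAD_FAST t,v → push -1499160,1240. Stack: [-1499160, 1240]
BINARY_OP // → -1499160 // 1240 = -1209. Stack: [-1209]
STORE_FAST u → u=-1209. Stack: []
LOAD_FAST_LOAD_FAST t,v → push -1499160,1240. Stack: [-1499160, 1240]
BINARY_OP % → -1499160 % 1240 = 0. Stack: [0]
LOAD_FAST a → push 31. Stack: [0, 31]
LOAD_CONST → push 10. Stack: [0, 31, 10]
BINARY_OP - → 31 - 10 = 21. Stack: [0, 21]
BINARY_OP + → 0 + 21 = 21. Stack: [21]
STORE_FAST q → q=21. Stack: []
LOAD_FAST_LOAD_FAST v,t → push 1240,-1499160. Stack: [1240, -1499160]
BINARY_OP - → 1240 - -1499160 = 1500400. Stack: [1500400]
STORE_FAST t → t=1500400. Stack: []
LOAD_FAST a → push 31. Stack: [31]
LOAD_CONST → push 9. Stack: [31, 9]
BINARY_OP & → 31 & 9 = 9. Stack: [9]
LOAD_FAST q → push 21. Stack: [9, 21]
BINARY_OP * → 9 * 21 = 189. Stack: [189]
STORE_FAST p → p=189. Stack: []
LOAD_FAST t → push 1500400. Stack: [1500400]
RETURN_VALUE → return 1500400.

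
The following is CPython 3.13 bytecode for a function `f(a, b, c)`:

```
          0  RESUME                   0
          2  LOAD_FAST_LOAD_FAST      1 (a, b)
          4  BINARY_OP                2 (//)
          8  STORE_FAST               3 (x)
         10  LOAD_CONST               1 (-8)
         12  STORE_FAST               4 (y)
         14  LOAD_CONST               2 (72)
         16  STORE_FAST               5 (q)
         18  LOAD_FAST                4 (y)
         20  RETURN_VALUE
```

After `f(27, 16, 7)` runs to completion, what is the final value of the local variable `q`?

LOAD_FAST_LOAD_FAST a,b → push 27,16. Stack: [27, 16]
BINARY_OP // → 27 // 16 = 1. Stack: [1]
STORE_FAST x → x=1. Stack: []
LOAD_CONST → push -8. Stack: [-8]
STORE_FAST y → y=-8. Stack: []
LOAD_CONST → push 72. Stack: [72]
STORE_FAST q → q=72. Stack: []
LOAD_FAST y → push -8. Stack: [-8]
RETURN_VALUE → return -8.

72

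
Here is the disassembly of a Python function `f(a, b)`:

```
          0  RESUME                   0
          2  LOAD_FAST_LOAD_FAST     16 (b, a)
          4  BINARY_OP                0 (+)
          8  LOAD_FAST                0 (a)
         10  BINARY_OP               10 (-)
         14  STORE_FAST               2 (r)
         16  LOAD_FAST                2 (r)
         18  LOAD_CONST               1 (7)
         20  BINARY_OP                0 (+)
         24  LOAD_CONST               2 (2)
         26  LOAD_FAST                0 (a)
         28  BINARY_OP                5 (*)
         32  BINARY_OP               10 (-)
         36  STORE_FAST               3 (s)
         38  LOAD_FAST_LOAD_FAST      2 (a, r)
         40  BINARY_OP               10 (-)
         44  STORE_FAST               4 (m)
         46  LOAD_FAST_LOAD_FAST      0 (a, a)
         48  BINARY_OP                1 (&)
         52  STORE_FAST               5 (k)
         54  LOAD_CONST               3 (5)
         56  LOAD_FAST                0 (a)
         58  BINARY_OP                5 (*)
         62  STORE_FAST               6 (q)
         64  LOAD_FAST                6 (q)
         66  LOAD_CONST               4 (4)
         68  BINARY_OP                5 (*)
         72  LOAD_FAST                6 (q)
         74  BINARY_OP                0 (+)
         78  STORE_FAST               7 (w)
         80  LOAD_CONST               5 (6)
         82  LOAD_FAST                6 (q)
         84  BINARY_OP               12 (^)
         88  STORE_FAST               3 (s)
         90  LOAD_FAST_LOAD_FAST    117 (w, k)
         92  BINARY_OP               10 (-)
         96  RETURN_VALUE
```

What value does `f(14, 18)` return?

LOAD_FAST_LOAD_FAST b,a → push 18,14. Stack: [18, 14]
BINARY_OP + → 18 + 14 = 32. Stack: [32]
LOAD_FAST a → push 14. Stack: [32, 14]
BINARY_OP - → 32 - 14 = 18. Stack: [18]
STORE_FAST r → r=18. Stack: []
LOAD_FAST r → push 18. Stack: [18]
LOAD_CONST → push 7. Stack: [18, 7]
BINARY_OP + → 18 + 7 = 25. Stack: [25]
LOAD_CONST → push 2. Stack: [25, 2]
LOAD_FAST a → push 14. Stack: [25, 2, 14]
BINARY_OP * → 2 * 14 = 28. Stack: [25, 28]
BINARY_OP - → 25 - 28 = -3. Stack: [-3]
STORE_FAST s → s=-3. Stack: []
LOAD_FAST_LOAD_FAST a,r → push 14,18. Stack: [14, 18]
BINARY_OP - → 14 - 18 = -4. Stack: [-4]
STORE_FAST m → m=-4. Stack: []
LOAD_FAST_LOAD_FAST a,a → push 14,14. Stack: [14, 14]
BINARY_OP & → 14 & 14 = 14. Stack: [14]
STORE_FAST k → k=14. Stack: []
LOAD_CONST → push 5. Stack: [5]
LOAD_FAST a → push 14. Stack: [5, 14]
BINARY_OP * → 5 * 14 = 70. Stack: [70]
STORE_FAST q → q=70. Stack: []
LOAD_FAST q → push 70. Stack: [70]
LOAD_CONST → push 4. Stack: [70, 4]
BINARY_OP * → 70 * 4 = 280. Stack: [280]
LOAD_FAST q → push 70. Stack: [280, 70]
BINARY_OP + → 280 + 70 = 350. Stack: [350]
STORE_FAST w → w=350. Stack: []
LOAD_CONST → push 6. Stack: [6]
LOAD_FAST q → push 70. Stack: [6, 70]
BINARY_OP ^ → 6 ^ 70 = 64. Stack: [64]
STORE_FAST s → s=64. Stack: []
LOAD_FAST_LOAD_FAST w,k → push 350,14. Stack: [350, 14]
BINARY_OP - → 350 - 14 = 336. Stack: [336]
RETURN_VALUE → return 336.

336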